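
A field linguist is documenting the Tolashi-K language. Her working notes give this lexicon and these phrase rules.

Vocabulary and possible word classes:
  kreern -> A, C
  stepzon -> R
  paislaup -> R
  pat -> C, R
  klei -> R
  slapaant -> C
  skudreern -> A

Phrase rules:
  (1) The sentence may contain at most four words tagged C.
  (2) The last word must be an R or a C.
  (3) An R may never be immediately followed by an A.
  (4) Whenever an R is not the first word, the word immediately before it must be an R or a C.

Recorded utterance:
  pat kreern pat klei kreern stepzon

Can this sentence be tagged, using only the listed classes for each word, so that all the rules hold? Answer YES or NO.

YES

Candidates per position — 1:pat {C,R}; 2:kreern {A,C}; 3:pat {C,R}; 4:klei {R}; 5:kreern {A,C}; 6:stepzon {R}.
One satisfying assignment: R C R R C R.
Rule-by-rule: rule 1 satisfied; rule 2 satisfied; rule 3 satisfied; rule 4 satisfied.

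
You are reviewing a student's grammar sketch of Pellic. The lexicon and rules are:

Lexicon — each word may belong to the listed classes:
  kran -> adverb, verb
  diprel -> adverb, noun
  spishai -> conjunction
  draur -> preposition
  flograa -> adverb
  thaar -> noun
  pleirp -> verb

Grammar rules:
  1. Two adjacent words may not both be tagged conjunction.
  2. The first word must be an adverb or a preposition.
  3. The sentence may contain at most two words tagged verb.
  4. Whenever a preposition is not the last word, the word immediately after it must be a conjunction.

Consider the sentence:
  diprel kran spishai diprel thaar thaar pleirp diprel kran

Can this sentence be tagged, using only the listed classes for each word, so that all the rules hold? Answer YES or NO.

YES

Candidates per position — 1:diprel {adverb,noun}; 2:kran {adverb,verb}; 3:spishai {conjunction}; 4:diprel {adverb,noun}; 5:thaar {noun}; 6:thaar {noun}; 7:pleirp {verb}; 8:diprel {adverb,noun}; 9:kran {adverb,verb}.
One satisfying assignment: adverb adverb conjunction adverb noun noun verb noun adverb.
Verifying each rule — rule 1 ok; rule 2 ok; rule 3 ok; rule 4 ok.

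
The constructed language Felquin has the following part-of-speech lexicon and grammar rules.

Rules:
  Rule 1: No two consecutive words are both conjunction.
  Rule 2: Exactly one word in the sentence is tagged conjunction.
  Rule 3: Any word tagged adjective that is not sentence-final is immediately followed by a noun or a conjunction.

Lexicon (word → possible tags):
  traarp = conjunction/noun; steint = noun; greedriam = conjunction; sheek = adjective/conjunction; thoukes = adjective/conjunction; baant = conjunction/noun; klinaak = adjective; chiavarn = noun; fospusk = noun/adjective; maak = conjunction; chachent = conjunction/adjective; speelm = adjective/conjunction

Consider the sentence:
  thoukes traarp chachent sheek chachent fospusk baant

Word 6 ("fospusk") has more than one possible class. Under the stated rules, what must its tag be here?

noun

Candidates per position — 1:thoukes {adjective,conjunction}; 2:traarp {conjunction,noun}; 3:chachent {conjunction,adjective}; 4:sheek {adjective,conjunction}; 5:chachent {conjunction,adjective}; 6:fospusk {noun,adjective}; 7:baant {conjunction,noun}.
Position 6: the remaining choice is settled jointly with positions 1, 2, 3, 4, 5, 7 — only noun at position 6 is part of a tagging that satisfies every rule.
That leaves exactly one tagging: adjective noun adjective conjunction adjective noun noun.
Verifying each rule — rule 1 ✓; rule 2 ✓; rule 3 ✓.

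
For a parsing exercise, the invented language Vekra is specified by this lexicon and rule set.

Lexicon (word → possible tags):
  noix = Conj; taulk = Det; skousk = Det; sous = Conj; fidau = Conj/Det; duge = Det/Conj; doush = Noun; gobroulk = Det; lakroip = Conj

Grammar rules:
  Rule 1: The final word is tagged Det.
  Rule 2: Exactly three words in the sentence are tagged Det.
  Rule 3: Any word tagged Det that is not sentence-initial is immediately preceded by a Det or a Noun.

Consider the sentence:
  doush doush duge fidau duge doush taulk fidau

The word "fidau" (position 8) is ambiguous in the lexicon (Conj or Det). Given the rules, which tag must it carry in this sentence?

Det

Candidates per position — 1:doush {Noun}; 2:doush {Noun}; 3:duge {Det,Conj}; 4:fidau {Conj,Det}; 5:duge {Det,Conj}; 6:doush {Noun}; 7:taulk {Det}; 8:fidau {Conj,Det}.
If word 8 were Conj, no tagging could satisfy rule 1; so word 8 is Det.
The remaining ambiguous positions (3, 4, 5) are resolved jointly — only one combination satisfies every rule.
The only consistent sequence is: Noun Noun Det Conj Conj Noun Det Det.
Verifying each rule — rule 1 ✓; rule 2 ✓; rule 3 ✓.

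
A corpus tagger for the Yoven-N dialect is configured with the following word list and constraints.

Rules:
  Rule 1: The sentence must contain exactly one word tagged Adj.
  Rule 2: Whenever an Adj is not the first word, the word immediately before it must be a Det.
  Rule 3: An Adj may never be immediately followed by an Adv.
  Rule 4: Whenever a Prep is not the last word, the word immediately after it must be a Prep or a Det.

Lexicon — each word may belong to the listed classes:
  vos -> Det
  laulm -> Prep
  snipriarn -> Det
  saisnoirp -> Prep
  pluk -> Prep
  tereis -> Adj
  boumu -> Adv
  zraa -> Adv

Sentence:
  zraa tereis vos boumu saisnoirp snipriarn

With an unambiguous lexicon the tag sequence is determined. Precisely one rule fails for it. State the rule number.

2

Fixed tagging: Adv Adj Det Adv Prep Det.
Rule check: R1 pass, R2 fail, R3 pass, R4 pass.
Only rule 2 fails.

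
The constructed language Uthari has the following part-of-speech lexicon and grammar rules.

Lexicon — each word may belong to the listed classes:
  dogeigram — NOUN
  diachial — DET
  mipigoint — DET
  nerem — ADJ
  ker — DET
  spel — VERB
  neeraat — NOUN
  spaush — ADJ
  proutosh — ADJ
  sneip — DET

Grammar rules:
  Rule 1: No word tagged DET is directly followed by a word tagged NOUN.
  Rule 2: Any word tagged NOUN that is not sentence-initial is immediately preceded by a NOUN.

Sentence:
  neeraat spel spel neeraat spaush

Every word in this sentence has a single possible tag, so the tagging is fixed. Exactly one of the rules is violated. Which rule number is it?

2

Fixed tagging: NOUN VERB VERB NOUN ADJ.
Rule check: R1 holds, R2 violated.
Only rule 2 fails.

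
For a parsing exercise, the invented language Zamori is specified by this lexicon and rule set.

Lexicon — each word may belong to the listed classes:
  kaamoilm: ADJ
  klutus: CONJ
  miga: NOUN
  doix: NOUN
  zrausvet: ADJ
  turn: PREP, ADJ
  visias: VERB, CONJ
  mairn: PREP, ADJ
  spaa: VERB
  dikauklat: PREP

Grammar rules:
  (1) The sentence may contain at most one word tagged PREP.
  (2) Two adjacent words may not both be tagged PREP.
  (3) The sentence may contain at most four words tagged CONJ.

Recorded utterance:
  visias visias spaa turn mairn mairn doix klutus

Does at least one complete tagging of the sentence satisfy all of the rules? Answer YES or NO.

Candidates per position — 1:visias {VERB,CONJ}; 2:visias {VERB,CONJ}; 3:spaa {VERB}; 4:turn {PREP,ADJ}; 5:mairn {PREP,ADJ}; 6:mairn {PREP,ADJ}; 7:doix {NOUN}; 8:klutus {CONJ}.
One satisfying assignment: CONJ VERB VERB ADJ PREP ADJ NOUN CONJ.
Checking: rule 1 satisfied; rule 2 satisfied; rule 3 satisfied.

YES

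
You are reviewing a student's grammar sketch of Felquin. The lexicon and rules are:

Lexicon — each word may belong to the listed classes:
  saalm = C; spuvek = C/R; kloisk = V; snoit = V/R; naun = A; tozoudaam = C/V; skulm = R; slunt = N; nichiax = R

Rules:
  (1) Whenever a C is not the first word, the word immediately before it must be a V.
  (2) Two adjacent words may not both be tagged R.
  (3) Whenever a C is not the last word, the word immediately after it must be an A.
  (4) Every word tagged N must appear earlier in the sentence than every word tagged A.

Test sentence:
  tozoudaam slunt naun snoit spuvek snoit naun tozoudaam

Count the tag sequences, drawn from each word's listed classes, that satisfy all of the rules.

Candidates per position — 1:tozoudaam {C,V}; 2:slunt {N}; 3:naun {A}; 4:snoit {V,R}; 5:spuvek {C,R}; 6:snoit {V,R}; 7:naun {A}; 8:tozoudaam {C,V}.
There are 32 candidate sequences in total.
The sequences that satisfy every rule: V N A V R V A V.
Count = 1.

1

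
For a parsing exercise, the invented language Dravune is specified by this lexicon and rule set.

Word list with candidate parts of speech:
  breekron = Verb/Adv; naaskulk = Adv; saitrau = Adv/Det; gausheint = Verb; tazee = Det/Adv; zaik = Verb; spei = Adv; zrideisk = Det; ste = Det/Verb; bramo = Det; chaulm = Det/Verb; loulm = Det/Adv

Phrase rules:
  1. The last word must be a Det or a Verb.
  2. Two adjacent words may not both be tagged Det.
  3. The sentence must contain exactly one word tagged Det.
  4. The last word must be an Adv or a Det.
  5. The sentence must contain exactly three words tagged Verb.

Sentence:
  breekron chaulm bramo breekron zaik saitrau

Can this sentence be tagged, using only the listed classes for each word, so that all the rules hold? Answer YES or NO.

NO

Candidates per position — 1:breekron {Verb,Adv}; 2:chaulm {Det,Verb}; 3:bramo {Det}; 4:breekron {Verb,Adv}; 5:zaik {Verb}; 6:saitrau {Adv,Det}.
Every candidate sequence violates at least one rule; no consistent tagging exists.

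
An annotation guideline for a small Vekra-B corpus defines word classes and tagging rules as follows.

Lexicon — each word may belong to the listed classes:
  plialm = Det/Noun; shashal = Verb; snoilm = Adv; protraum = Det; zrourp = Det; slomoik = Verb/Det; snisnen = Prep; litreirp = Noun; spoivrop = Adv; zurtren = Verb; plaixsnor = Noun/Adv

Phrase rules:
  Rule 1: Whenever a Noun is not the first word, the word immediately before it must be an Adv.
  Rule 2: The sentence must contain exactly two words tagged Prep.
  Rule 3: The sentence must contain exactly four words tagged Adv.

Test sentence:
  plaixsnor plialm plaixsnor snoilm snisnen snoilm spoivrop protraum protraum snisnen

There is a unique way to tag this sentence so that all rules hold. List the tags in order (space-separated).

Noun Det Adv Adv Prep Adv Adv Det Det Prep

Candidates per position — 1:plaixsnor {Noun,Adv}; 2:plialm {Det,Noun}; 3:plaixsnor {Noun,Adv}; 4:snoilm {Adv}; 5:snisnen {Prep}; 6:snoilm {Adv}; 7:spoivrop {Adv}; 8:protraum {Det}; 9:protraum {Det}; 10:snisnen {Prep}.
Position 3: Noun is ruled out by rule 1; that leaves Adv.
Position 1: Adv is ruled out by rule 3; that leaves Noun.
Position 2: Noun is ruled out by rule 1; that leaves Det.
The only consistent sequence is: Noun Det Adv Adv Prep Adv Adv Det Det Prep.
Rule-by-rule: rule 1 holds; rule 2 holds; rule 3 holds.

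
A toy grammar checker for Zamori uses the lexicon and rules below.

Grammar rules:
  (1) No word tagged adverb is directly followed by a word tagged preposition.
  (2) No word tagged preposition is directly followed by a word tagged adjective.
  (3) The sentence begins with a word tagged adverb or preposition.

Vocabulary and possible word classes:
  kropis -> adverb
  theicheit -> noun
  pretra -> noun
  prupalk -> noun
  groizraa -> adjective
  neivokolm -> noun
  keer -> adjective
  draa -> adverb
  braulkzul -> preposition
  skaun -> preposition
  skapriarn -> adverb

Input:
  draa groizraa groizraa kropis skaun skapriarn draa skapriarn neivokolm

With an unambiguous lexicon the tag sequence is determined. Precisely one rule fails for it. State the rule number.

Fixed tagging: adverb adjective adjective adverb preposition adverb adverb adverb noun.
Rule check: R1 violated, R2 holds, R3 holds.
Only rule 1 fails.

1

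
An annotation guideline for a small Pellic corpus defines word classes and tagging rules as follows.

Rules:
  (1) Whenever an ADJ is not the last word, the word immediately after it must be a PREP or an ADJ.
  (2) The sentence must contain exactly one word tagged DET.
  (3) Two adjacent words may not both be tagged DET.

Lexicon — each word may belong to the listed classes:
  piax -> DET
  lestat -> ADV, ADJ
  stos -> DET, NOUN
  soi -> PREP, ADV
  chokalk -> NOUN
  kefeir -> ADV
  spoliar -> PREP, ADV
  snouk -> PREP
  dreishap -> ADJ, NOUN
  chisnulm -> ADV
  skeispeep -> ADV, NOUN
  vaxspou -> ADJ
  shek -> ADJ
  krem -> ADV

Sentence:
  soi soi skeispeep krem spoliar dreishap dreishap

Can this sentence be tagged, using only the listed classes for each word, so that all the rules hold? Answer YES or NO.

Candidates per position — 1:soi {PREP,ADV}; 2:soi {PREP,ADV}; 3:skeispeep {ADV,NOUN}; 4:krem {ADV}; 5:spoliar {PREP,ADV}; 6:dreishap {ADJ,NOUN}; 7:dreishap {ADJ,NOUN}.
Rule 2 cannot be satisfied by any choice of tags from the lexicon.
So there is no consistent tagging.

NO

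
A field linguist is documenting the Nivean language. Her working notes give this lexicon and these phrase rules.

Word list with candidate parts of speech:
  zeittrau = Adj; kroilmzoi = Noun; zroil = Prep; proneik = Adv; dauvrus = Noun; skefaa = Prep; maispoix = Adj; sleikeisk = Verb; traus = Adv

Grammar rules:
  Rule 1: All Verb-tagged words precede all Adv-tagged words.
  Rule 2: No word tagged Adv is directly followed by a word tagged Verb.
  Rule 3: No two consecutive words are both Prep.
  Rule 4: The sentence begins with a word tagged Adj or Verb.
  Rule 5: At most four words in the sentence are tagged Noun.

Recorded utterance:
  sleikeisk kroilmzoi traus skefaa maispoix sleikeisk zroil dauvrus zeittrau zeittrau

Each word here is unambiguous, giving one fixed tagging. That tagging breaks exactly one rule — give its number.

Fixed tagging: Verb Noun Adv Prep Adj Verb Prep Noun Adj Adj.
Applying the rules: R1 violated, R2 holds, R3 holds, R4 holds, R5 holds.
Only rule 1 fails.

1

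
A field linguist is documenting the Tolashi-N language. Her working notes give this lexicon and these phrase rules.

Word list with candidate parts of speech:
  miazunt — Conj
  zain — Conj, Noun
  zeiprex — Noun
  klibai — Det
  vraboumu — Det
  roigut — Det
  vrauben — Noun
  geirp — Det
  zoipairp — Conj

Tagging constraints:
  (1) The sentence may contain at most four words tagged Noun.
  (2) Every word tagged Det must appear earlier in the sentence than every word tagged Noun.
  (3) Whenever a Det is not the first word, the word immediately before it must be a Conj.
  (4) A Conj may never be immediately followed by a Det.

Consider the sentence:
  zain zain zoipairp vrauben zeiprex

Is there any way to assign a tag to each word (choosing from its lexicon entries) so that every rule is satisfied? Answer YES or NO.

YES

Candidates per position — 1:zain {Conj,Noun}; 2:zain {Conj,Noun}; 3:zoipairp {Conj}; 4:vrauben {Noun}; 5:zeiprex {Noun}.
One satisfying assignment: Noun Conj Conj Noun Noun.
Check: rule 1 satisfied; rule 2 satisfied; rule 3 satisfied; rule 4 satisfied.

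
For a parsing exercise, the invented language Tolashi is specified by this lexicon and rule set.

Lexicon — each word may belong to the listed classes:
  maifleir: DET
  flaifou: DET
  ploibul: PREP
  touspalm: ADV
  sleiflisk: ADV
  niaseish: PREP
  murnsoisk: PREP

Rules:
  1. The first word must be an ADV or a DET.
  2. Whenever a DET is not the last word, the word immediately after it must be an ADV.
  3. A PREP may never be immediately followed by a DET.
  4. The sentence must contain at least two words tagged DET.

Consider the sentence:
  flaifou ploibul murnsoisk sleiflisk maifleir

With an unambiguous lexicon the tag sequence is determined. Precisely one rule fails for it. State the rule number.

2

Fixed tagging: DET PREP PREP ADV DET.
Checking each rule: R1 ✓, R2 ✗, R3 ✓, R4 ✓.
Only rule 2 fails.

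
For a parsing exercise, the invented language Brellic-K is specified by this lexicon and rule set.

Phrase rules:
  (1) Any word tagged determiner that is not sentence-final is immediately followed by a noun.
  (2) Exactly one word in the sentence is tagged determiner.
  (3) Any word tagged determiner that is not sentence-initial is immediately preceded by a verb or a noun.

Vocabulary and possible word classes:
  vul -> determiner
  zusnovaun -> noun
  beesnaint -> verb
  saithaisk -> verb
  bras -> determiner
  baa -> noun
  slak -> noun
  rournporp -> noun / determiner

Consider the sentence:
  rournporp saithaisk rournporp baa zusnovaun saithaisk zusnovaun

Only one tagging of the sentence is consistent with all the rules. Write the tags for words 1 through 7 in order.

Candidates per position — 1:rournporp {noun,determiner}; 2:saithaisk {verb}; 3:rournporp {noun,determiner}; 4:baa {noun}; 5:zusnovaun {noun}; 6:saithaisk {verb}; 7:zusnovaun {noun}.
At position 1, choosing determiner makes rule 1 impossible to satisfy; hence noun.
At position 3, choosing noun makes rule 2 impossible to satisfy; hence determiner.
So the tagging must be: noun verb determiner noun noun verb noun.
Checking: rule 1 satisfied; rule 2 satisfied; rule 3 satisfied.

noun verb determiner noun noun verb noun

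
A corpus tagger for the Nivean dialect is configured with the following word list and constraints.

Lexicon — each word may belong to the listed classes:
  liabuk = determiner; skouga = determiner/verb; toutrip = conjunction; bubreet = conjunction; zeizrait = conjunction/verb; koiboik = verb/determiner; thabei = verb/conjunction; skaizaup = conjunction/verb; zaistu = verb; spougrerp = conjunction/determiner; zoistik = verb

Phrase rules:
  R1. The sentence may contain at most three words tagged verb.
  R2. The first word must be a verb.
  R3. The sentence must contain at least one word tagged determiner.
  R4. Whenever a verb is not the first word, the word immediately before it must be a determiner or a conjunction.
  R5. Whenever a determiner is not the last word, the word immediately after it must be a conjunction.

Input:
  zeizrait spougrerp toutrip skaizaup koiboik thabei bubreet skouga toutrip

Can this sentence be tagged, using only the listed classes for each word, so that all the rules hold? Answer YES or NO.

YES

Candidates per position — 1:zeizrait {conjunction,verb}; 2:spougrerp {conjunction,determiner}; 3:toutrip {conjunction}; 4:skaizaup {conjunction,verb}; 5:koiboik {verb,determiner}; 6:thabei {verb,conjunction}; 7:bubreet {conjunction}; 8:skouga {determiner,verb}; 9:toutrip {conjunction}.
One satisfying assignment: verb conjunction conjunction conjunction determiner conjunction conjunction verb conjunction.
Checking: rule 1 holds; rule 2 holds; rule 3 holds; rule 4 holds; rule 5 holds.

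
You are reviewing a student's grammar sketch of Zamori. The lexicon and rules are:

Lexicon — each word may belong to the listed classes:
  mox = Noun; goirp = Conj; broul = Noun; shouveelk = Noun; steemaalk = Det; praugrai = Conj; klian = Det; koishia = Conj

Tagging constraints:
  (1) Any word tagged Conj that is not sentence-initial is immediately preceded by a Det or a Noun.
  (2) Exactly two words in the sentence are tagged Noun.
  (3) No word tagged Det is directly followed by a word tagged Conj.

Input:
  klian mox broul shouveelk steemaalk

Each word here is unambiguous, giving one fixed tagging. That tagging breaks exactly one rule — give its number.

2

Fixed tagging: Det Noun Noun Noun Det.
Applying the rules: R1 holds, R2 violated, R3 holds.
Only rule 2 fails.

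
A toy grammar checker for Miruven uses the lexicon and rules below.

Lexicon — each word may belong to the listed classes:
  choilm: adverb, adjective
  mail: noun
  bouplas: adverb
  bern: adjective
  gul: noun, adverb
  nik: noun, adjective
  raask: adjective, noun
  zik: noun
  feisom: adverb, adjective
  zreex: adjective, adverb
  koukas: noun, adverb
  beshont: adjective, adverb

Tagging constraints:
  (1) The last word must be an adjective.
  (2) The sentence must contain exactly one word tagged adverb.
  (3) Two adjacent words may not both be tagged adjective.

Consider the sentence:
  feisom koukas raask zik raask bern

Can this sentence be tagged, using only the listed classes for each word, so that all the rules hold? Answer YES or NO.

YES

Candidates per position — 1:feisom {adverb,adjective}; 2:koukas {noun,adverb}; 3:raask {adjective,noun}; 4:zik {noun}; 5:raask {adjective,noun}; 6:bern {adjective}.
One satisfying assignment: adjective adverb noun noun noun adjective.
Checking: rule 1 holds; rule 2 holds; rule 3 holds.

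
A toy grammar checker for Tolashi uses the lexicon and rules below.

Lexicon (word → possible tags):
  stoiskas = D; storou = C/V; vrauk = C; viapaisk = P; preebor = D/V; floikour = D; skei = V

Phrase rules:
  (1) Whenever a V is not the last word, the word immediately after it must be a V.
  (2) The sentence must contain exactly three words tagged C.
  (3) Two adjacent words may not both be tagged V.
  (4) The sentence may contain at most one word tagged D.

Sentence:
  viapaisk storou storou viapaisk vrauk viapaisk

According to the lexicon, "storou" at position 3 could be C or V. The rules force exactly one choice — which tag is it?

C

Candidates per position — 1:viapaisk {P}; 2:storou {C,V}; 3:storou {C,V}; 4:viapaisk {P}; 5:vrauk {C}; 6:viapaisk {P}.
If word 2 were V, no tagging could satisfy rule 1; so word 2 is C.
If word 3 were V, no tagging could satisfy rule 1; so word 3 is C.
The only consistent sequence is: P C C P C P.
Rule-by-rule: rule 1 ✓; rule 2 ✓; rule 3 ✓; rule 4 ✓.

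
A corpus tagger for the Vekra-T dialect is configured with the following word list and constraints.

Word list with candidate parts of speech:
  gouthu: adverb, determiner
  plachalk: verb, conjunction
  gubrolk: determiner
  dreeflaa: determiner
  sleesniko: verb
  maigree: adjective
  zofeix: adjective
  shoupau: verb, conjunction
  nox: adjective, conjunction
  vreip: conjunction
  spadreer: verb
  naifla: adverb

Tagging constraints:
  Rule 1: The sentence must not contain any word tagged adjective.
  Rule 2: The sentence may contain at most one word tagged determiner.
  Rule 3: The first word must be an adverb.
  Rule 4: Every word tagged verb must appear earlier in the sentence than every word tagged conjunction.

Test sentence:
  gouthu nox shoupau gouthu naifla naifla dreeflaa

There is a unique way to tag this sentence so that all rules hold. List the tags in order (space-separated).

Candidates per position — 1:gouthu {adverb,determiner}; 2:nox {adjective,conjunction}; 3:shoupau {verb,conjunction}; 4:gouthu {adverb,determiner}; 5:naifla {adverb}; 6:naifla {adverb}; 7:dreeflaa {determiner}.
Position 1: tagging it determiner would leave rule 2 unsatisfiable, so it must be adverb.
Position 2: tagging it adjective would leave rule 1 unsatisfiable, so it must be conjunction.
Position 3: tagging it verb would leave rule 4 unsatisfiable, so it must be conjunction.
Position 4: tagging it determiner would leave rule 2 unsatisfiable, so it must be adverb.
The unique satisfying tagging is: adverb conjunction conjunction adverb adverb adverb determiner.
Rule-by-rule: rule 1 ok; rule 2 ok; rule 3 ok; rule 4 ok.

adverb conjunction conjunction adverb adverb adverb determiner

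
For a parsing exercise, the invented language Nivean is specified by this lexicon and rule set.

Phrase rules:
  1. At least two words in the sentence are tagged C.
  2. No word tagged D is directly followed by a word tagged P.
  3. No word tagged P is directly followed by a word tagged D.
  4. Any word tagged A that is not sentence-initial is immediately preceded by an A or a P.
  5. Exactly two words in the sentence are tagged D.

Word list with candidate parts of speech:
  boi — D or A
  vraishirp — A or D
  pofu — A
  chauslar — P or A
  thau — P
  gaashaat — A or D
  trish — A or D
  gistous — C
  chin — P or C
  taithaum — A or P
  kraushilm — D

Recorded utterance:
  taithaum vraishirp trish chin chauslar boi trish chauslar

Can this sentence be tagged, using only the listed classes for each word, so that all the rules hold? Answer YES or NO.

Candidates per position — 1:taithaum {A,P}; 2:vraishirp {A,D}; 3:trish {A,D}; 4:chin {P,C}; 5:chauslar {P,A}; 6:boi {D,A}; 7:trish {A,D}; 8:chauslar {P,A}.
Rule 1 cannot be satisfied by any choice of tags from the lexicon.
So there is no consistent tagging.

NO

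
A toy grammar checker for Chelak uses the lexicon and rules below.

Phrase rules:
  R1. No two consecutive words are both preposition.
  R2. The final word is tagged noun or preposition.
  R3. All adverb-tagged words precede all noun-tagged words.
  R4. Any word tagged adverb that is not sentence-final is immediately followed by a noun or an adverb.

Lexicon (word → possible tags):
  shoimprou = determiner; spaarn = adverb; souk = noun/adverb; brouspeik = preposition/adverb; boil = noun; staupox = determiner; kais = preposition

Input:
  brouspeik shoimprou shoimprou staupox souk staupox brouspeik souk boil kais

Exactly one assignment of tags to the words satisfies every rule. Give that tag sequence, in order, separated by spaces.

Candidates per position — 1:brouspeik {preposition,adverb}; 2:shoimprou {determiner}; 3:shoimprou {determiner}; 4:staupox {determiner}; 5:souk {noun,adverb}; 6:staupox {determiner}; 7:brouspeik {preposition,adverb}; 8:souk {noun,adverb}; 9:boil {noun}; 10:kais {preposition}.
If word 1 were adverb, no tagging could satisfy rule 4; so word 1 is preposition.
If word 5 were adverb, no tagging could satisfy rule 4; so word 5 is noun.
If word 7 were adverb, no tagging could satisfy rule 3; so word 7 is preposition.
If word 8 were adverb, no tagging could satisfy rule 3; so word 8 is noun.
The only consistent sequence is: preposition determiner determiner determiner noun determiner preposition noun noun preposition.
Checking: rule 1 ok; rule 2 ok; rule 3 ok; rule 4 ok.

preposition determiner determiner determiner noun determiner preposition noun noun preposition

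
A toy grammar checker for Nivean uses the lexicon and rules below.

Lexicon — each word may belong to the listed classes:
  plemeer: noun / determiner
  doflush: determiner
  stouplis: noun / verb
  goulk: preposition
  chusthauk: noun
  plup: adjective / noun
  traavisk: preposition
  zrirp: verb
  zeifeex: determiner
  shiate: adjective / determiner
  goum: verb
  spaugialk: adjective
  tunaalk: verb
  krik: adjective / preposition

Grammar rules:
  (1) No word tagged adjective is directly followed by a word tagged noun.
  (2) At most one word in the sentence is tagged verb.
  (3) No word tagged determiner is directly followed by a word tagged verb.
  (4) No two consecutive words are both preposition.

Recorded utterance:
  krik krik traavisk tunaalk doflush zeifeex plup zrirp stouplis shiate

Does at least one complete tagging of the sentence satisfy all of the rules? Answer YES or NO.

Candidates per position — 1:krik {adjective,preposition}; 2:krik {adjective,preposition}; 3:traavisk {preposition}; 4:tunaalk {verb}; 5:doflush {determiner}; 6:zeifeex {determiner}; 7:plup {adjective,noun}; 8:zrirp {verb}; 9:stouplis {noun,verb}; 10:shiate {adjective,determiner}.
Rule 2 cannot be satisfied by any choice of tags from the lexicon.
So there is no consistent tagging.

NO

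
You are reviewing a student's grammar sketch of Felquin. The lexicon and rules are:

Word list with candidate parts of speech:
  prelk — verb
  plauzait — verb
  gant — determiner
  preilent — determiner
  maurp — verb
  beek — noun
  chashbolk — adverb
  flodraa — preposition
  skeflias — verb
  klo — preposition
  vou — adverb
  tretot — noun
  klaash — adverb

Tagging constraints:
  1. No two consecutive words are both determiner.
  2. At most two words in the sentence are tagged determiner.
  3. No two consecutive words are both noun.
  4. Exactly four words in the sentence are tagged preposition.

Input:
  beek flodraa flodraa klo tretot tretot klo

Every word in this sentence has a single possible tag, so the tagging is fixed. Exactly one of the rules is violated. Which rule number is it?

Fixed tagging: noun preposition preposition preposition noun noun preposition.
Rule check: R1 ok, R2 ok, R3 fails, R4 ok.
Only rule 3 fails.

3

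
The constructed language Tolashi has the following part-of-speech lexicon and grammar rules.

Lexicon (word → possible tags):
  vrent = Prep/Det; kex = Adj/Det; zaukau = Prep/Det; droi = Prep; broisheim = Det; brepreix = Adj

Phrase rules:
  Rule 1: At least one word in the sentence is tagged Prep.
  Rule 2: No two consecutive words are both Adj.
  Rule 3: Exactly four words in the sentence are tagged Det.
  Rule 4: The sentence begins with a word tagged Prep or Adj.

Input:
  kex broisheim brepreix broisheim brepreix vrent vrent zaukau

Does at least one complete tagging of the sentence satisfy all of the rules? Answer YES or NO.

Candidates per position — 1:kex {Adj,Det}; 2:broisheim {Det}; 3:brepreix {Adj}; 4:broisheim {Det}; 5:brepreix {Adj}; 6:vrent {Prep,Det}; 7:vrent {Prep,Det}; 8:zaukau {Prep,Det}.
One satisfying assignment: Adj Det Adj Det Adj Det Prep Det.
Verifying each rule — rule 1 ✓; rule 2 ✓; rule 3 ✓; rule 4 ✓.

YES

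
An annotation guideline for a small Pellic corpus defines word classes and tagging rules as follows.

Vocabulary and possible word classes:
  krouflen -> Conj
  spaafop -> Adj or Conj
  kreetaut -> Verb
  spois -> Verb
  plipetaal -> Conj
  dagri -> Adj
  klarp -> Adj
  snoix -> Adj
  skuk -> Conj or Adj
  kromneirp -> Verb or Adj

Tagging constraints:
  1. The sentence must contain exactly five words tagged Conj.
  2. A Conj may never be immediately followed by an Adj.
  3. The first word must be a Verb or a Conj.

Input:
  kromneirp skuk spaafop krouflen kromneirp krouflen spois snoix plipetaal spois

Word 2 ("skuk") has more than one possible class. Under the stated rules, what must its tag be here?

Candidates per position — 1:kromneirp {Verb,Adj}; 2:skuk {Conj,Adj}; 3:spaafop {Adj,Conj}; 4:krouflen {Conj}; 5:kromneirp {Verb,Adj}; 6:krouflen {Conj}; 7:spois {Verb}; 8:snoix {Adj}; 9:plipetaal {Conj}; 10:spois {Verb}.
If word 1 were Adj, no tagging could satisfy rule 3; so word 1 is Verb.
If word 2 were Adj, no tagging could satisfy rule 1; so word 2 is Conj.
If word 3 were Adj, no tagging could satisfy rule 1; so word 3 is Conj.
If word 5 were Adj, no tagging could satisfy rule 2; so word 5 is Verb.
So the tagging must be: Verb Conj Conj Conj Verb Conj Verb Adj Conj Verb.
Rule-by-rule: rule 1 holds; rule 2 holds; rule 3 holds.

Conj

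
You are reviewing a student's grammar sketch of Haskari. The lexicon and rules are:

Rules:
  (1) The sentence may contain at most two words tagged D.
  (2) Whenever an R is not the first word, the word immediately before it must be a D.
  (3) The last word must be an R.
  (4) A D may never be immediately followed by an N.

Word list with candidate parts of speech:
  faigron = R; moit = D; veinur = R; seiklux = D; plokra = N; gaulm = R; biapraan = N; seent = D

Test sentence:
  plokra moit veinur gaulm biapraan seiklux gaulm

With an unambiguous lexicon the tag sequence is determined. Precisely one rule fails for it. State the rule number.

2

Fixed tagging: N D R R N D R.
Applying the rules: R1 holds, R2 violated, R3 holds, R4 holds.
Only rule 2 fails.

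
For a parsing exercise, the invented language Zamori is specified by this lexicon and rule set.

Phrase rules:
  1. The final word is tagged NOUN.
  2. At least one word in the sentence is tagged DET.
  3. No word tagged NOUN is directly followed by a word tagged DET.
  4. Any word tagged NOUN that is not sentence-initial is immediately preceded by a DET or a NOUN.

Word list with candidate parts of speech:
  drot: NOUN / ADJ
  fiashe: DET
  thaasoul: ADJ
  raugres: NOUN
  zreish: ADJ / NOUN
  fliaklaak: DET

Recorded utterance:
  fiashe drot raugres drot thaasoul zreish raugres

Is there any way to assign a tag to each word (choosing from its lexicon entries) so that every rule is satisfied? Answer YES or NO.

Candidates per position — 1:fiashe {DET}; 2:drot {NOUN,ADJ}; 3:raugres {NOUN}; 4:drot {NOUN,ADJ}; 5:thaasoul {ADJ}; 6:zreish {ADJ,NOUN}; 7:raugres {NOUN}.
Rule 4 cannot be satisfied by any choice of tags from the lexicon.
So there is no consistent tagging.

NO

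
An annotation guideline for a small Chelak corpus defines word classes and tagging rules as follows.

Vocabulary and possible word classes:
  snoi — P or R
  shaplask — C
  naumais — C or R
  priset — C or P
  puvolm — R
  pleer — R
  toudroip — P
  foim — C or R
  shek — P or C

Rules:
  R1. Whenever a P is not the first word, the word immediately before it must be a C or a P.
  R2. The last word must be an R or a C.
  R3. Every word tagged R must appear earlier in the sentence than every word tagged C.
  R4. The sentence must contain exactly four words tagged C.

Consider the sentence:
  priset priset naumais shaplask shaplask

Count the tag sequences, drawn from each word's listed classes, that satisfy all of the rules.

2

Candidates per position — 1:priset {C,P}; 2:priset {C,P}; 3:naumais {C,R}; 4:shaplask {C}; 5:shaplask {C}.
There are 8 candidate sequences in total.
The sequences that satisfy every rule: C P C C C; P C C C C.
Count = 2.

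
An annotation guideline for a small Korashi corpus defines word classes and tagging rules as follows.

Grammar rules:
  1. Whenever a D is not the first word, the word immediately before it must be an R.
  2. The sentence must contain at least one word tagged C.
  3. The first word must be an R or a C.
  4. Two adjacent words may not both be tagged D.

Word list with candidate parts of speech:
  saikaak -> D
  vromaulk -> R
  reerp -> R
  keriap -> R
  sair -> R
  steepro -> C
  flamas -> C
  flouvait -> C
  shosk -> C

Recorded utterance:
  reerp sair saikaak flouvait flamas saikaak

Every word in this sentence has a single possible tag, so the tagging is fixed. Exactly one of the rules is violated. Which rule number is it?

Fixed tagging: R R D C C D.
Applying the rules: R1 fail, R2 pass, R3 pass, R4 pass.
Only rule 1 fails.

1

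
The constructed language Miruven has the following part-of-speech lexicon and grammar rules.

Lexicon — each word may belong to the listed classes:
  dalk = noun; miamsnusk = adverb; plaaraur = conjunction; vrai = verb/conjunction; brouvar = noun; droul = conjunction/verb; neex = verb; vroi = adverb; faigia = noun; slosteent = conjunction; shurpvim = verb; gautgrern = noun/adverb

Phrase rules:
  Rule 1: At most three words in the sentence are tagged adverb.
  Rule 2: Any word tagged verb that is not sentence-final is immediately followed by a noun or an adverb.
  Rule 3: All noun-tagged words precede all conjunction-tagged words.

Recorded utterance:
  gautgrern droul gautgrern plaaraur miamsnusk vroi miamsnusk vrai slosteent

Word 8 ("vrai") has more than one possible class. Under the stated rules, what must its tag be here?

conjunction

Candidates per position — 1:gautgrern {noun,adverb}; 2:droul {conjunction,verb}; 3:gautgrern {noun,adverb}; 4:plaaraur {conjunction}; 5:miamsnusk {adverb}; 6:vroi {adverb}; 7:miamsnusk {adverb}; 8:vrai {verb,conjunction}; 9:slosteent {conjunction}.
Position 1: tagging it adverb would leave rule 1 unsatisfiable, so it must be noun.
Position 3: tagging it adverb would leave rule 1 unsatisfiable, so it must be noun.
Position 8: tagging it verb would leave rule 2 unsatisfiable, so it must be conjunction.
Position 2: tagging it conjunction would leave rule 3 unsatisfiable, so it must be verb.
The unique satisfying tagging is: noun verb noun conjunction adverb adverb adverb conjunction conjunction.
Verifying each rule — rule 1 holds; rule 2 holds; rule 3 holds.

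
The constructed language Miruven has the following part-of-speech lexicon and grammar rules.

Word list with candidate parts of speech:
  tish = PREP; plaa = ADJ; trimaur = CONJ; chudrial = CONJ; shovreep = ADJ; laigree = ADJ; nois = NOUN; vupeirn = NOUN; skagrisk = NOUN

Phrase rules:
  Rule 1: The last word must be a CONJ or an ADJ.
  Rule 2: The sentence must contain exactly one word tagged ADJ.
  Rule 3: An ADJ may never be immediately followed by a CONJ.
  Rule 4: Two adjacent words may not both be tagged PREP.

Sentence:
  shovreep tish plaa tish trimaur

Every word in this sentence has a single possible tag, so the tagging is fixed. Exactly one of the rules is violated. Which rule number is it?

2

Fixed tagging: ADJ PREP ADJ PREP CONJ.
Applying the rules: R1 holds, R2 violated, R3 holds, R4 holds.
Only rule 2 fails.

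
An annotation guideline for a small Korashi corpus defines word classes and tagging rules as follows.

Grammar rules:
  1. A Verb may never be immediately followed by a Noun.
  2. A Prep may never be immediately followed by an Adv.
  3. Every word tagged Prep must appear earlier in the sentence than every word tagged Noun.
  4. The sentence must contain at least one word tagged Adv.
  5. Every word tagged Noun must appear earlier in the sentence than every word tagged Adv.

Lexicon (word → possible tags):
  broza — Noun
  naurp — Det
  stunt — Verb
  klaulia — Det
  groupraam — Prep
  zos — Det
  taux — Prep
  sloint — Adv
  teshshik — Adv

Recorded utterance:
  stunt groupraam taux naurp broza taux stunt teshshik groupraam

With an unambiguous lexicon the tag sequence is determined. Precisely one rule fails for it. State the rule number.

Fixed tagging: Verb Prep Prep Det Noun Prep Verb Adv Prep.
Checking each rule: R1 ok, R2 ok, R3 fails, R4 ok, R5 ok.
Only rule 3 fails.

3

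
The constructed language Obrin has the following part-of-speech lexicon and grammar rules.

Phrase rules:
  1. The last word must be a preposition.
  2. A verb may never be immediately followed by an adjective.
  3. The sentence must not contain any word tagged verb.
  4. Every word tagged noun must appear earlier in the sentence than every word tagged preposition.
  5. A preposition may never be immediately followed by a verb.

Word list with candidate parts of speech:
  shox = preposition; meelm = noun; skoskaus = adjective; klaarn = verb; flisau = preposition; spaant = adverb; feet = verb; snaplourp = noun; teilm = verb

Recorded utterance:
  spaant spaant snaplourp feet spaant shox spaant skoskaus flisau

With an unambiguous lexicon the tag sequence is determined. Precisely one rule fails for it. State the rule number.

Fixed tagging: adverb adverb noun verb adverb preposition adverb adjective preposition.
Rule check: R1 ✓, R2 ✓, R3 ✗, R4 ✓, R5 ✓.
Only rule 3 fails.

3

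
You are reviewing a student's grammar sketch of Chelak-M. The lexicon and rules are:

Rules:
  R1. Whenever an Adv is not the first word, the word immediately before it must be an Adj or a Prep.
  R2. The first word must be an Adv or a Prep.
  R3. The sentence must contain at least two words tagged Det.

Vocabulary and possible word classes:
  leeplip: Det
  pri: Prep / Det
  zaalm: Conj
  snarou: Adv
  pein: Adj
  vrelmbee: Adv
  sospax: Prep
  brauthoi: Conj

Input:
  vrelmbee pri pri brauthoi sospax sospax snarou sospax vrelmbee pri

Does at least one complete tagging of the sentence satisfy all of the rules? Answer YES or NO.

YES

Candidates per position — 1:vrelmbee {Adv}; 2:pri {Prep,Det}; 3:pri {Prep,Det}; 4:brauthoi {Conj}; 5:sospax {Prep}; 6:sospax {Prep}; 7:snarou {Adv}; 8:sospax {Prep}; 9:vrelmbee {Adv}; 10:pri {Prep,Det}.
One satisfying assignment: Adv Prep Det Conj Prep Prep Adv Prep Adv Det.
Rule-by-rule: rule 1 holds; rule 2 holds; rule 3 holds.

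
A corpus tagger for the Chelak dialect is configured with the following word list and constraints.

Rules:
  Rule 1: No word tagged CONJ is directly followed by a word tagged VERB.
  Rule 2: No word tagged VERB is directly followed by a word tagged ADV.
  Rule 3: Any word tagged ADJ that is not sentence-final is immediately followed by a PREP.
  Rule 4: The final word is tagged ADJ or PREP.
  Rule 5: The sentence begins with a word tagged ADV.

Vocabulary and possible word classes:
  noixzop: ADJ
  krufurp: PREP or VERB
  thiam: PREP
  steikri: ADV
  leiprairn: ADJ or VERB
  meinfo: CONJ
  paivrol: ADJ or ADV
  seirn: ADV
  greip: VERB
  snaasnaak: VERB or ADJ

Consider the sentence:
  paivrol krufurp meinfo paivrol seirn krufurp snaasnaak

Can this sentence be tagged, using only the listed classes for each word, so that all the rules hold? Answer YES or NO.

YES

Candidates per position — 1:paivrol {ADJ,ADV}; 2:krufurp {PREP,VERB}; 3:meinfo {CONJ}; 4:paivrol {ADJ,ADV}; 5:seirn {ADV}; 6:krufurp {PREP,VERB}; 7:snaasnaak {VERB,ADJ}.
One satisfying assignment: ADV PREP CONJ ADV ADV VERB ADJ.
Verifying each rule — rule 1 satisfied; rule 2 satisfied; rule 3 satisfied; rule 4 satisfied; rule 5 satisfied.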